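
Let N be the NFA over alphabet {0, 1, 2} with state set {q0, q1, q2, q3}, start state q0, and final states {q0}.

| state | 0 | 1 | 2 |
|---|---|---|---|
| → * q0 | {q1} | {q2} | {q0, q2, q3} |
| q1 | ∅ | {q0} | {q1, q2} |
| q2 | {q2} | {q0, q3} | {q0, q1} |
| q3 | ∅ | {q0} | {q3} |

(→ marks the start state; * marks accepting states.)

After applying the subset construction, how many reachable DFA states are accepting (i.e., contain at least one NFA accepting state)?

Start state of the DFA: {q0}.
{q0} --0--> {q1}  [new]
{q0} --1--> {q2}  [new]
{q0} --2--> {q0, q2, q3}  [new]
{q1} --0--> ∅  [new]
{q1} --1--> {q0}  [seen]
{q1} --2--> {q1, q2}  [new]
{q2} --0--> {q2}  [seen]
{q2} --1--> {q0, q3}  [new]
{q2} --2--> {q0, q1}  [new]
{q0, q2, q3} --0--> {q1, q2}  [seen]
{q0, q2, q3} --1--> {q0, q2, q3}  [seen]
{q0, q2, q3} --2--> {q0, q1, q2, q3}  [new]
∅ --0--> ∅  [seen]
∅ --1--> ∅  [seen]
∅ --2--> ∅  [seen]
{q1, q2} --0--> {q2}  [seen]
{q1, q2} --1--> {q0, q3}  [seen]
{q1, q2} --2--> {q0, q1, q2}  [new]
{q0, q3} --0--> {q1}  [seen]
{q0, q3} --1--> {q0, q2}  [new]
{q0, q3} --2--> {q0, q2, q3}  [seen]
{q0, q1} --0--> {q1}  [seen]
{q0, q1} --1--> {q0, q2}  [seen]
{q0, q1} --2--> {q0, q1, q2, q3}  [seen]
{q0, q1, q2, q3} --0--> {q1, q2}  [seen]
{q0, q1, q2, q3} --1--> {q0, q2, q3}  [seen]
{q0, q1, q2, q3} --2--> {q0, q1, q2, q3}  [seen]
{q0, q1, q2} --0--> {q1, q2}  [seen]
{q0, q1, q2} --1--> {q0, q2, q3}  [seen]
{q0, q1, q2} --2--> {q0, q1, q2, q3}  [seen]
{q0, q2} --0--> {q1, q2}  [seen]
{q0, q2} --1--> {q0, q2, q3}  [seen]
{q0, q2} --2--> {q0, q1, q2, q3}  [seen]
Reachable DFA states: {q0}, {q1}, {q2}, {q0, q2, q3}, ∅, {q1, q2}, {q0, q3}, {q0, q1}, {q0, q1, q2, q3}, {q0, q1, q2}, {q0, q2}.
Accepting DFA states (contain an NFA accepting state): {q0}, {q0, q2, q3}, {q0, q3}, {q0, q1}, {q0, q1, q2, q3}, {q0, q1, q2}, {q0, q2}.

7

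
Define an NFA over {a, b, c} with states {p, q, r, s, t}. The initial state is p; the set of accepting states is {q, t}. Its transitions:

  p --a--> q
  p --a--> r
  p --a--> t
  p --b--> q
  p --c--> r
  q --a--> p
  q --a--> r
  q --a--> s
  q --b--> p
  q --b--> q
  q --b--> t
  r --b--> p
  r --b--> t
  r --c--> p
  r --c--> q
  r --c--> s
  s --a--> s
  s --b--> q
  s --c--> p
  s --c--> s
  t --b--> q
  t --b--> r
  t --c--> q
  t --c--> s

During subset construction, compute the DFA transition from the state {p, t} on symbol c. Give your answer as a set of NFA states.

δ(p,c) = {r}; δ(t,c) = {q, s}.
Union: {q, r, s}.

{q, r, s}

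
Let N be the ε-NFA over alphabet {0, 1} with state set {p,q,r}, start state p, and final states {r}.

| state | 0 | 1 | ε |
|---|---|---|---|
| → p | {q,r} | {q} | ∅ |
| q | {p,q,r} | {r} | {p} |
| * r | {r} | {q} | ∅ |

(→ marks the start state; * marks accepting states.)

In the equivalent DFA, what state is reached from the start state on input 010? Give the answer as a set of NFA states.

Start: {p}.
δ(p,0) = {q,r}.
Union: {q,r}.
ε-closure gives {p,q,r}.
After 0: {p,q,r}.
δ(p,1) = {q}; δ(q,1) = {r}; δ(r,1) = {q}.
Union: {q,r}.
ε-closure gives {p,q,r}.
After 1: {p,q,r}.
δ(p,0) = {q,r}; δ(q,0) = {p,q,r}; δ(r,0) = {r}.
Union: {p,q,r}.
After 0: {p,q,r}.

{p,q,r}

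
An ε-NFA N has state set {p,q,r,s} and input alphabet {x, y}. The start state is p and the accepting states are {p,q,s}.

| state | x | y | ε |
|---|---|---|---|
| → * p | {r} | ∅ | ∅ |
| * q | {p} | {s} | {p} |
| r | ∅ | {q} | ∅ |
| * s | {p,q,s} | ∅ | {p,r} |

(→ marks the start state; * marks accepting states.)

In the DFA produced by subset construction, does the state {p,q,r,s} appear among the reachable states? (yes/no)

Start state of the DFA: {p} (ε-closure of the NFA start).
{p} --x--> {r}  [new]
{p} --y--> ∅  [new]
{r} --x--> ∅  [seen]
{r} --y--> {p,q}  [new]
∅ --x--> ∅  [seen]
∅ --y--> ∅  [seen]
{p,q} --x--> {p,r}  [new]
{p,q} --y--> {p,r,s}  [new]
{p,r} --x--> {r}  [seen]
{p,r} --y--> {p,q}  [seen]
{p,r,s} --x--> {p,q,r,s}  [new]
{p,r,s} --y--> {p,q}  [seen]
{p,q,r,s} --x--> {p,q,r,s}  [seen]
{p,q,r,s} --y--> {p,q,r,s}  [seen]
Reachable DFA states: {p}, {r}, ∅, {p,q}, {p,r}, {p,r,s}, {p,q,r,s}.
{p,q,r,s} is among them.

yes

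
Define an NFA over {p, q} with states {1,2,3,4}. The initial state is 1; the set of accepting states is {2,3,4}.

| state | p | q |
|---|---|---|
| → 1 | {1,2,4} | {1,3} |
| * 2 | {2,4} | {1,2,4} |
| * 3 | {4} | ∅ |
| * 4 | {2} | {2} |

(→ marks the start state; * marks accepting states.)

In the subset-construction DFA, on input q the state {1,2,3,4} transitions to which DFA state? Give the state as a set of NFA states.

δ(1,q) = {1,3}; δ(2,q) = {1,2,4}; δ(3,q) = ∅; δ(4,q) = {2}.
Union: {1,2,3,4}.

{1,2,3,4}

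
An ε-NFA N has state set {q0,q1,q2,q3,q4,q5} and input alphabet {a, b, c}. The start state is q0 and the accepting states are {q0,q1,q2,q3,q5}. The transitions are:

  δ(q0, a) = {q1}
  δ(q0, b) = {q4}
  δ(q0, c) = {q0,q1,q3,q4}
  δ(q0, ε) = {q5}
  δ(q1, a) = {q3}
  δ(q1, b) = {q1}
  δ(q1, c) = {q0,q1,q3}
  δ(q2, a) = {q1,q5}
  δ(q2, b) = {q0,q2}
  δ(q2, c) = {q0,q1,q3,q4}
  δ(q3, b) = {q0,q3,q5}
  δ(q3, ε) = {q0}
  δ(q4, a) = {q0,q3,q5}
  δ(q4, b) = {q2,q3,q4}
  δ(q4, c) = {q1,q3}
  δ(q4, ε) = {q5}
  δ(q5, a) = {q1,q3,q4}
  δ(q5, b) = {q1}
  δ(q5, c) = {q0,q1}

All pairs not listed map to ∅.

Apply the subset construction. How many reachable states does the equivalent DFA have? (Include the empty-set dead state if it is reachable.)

5

Start state of the DFA: {q0,q5} (ε-closure of the NFA start).
{q0,q5} --a--> {q0,q1,q3,q4,q5}  [new]
{q0,q5} --b--> {q1,q4,q5}  [new]
{q0,q5} --c--> {q0,q1,q3,q4,q5}  [seen]
{q0,q1,q3,q4,q5} --a--> {q0,q1,q3,q4,q5}  [seen]
{q0,q1,q3,q4,q5} --b--> {q0,q1,q2,q3,q4,q5}  [new]
{q0,q1,q3,q4,q5} --c--> {q0,q1,q3,q4,q5}  [seen]
{q1,q4,q5} --a--> {q0,q1,q3,q4,q5}  [seen]
{q1,q4,q5} --b--> {q0,q1,q2,q3,q4,q5}  [seen]
{q1,q4,q5} --c--> {q0,q1,q3,q5}  [new]
{q0,q1,q2,q3,q4,q5} --a--> {q0,q1,q3,q4,q5}  [seen]
{q0,q1,q2,q3,q4,q5} --b--> {q0,q1,q2,q3,q4,q5}  [seen]
{q0,q1,q2,q3,q4,q5} --c--> {q0,q1,q3,q4,q5}  [seen]
{q0,q1,q3,q5} --a--> {q0,q1,q3,q4,q5}  [seen]
{q0,q1,q3,q5} --b--> {q0,q1,q3,q4,q5}  [seen]
{q0,q1,q3,q5} --c--> {q0,q1,q3,q4,q5}  [seen]
Reachable DFA states: {q0,q5}, {q0,q1,q3,q4,q5}, {q1,q4,q5}, {q0,q1,q2,q3,q4,q5}, {q0,q1,q3,q5}.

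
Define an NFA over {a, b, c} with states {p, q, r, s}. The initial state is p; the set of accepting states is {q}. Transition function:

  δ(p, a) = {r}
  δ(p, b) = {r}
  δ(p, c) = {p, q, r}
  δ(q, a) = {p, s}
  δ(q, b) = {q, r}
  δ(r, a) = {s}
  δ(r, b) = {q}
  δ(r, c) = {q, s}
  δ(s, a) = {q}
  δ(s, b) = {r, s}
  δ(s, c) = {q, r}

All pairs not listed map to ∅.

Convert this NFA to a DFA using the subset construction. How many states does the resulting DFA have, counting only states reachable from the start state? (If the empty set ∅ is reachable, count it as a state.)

14

Start state of the DFA: {p}.
{p} --a--> {r}  [new]
{p} --b--> {r}  [seen]
{p} --c--> {p, q, r}  [new]
{r} --a--> {s}  [new]
{r} --b--> {q}  [new]
{r} --c--> {q, s}  [new]
{p, q, r} --a--> {p, r, s}  [new]
{p, q, r} --b--> {q, r}  [new]
{p, q, r} --c--> {p, q, r, s}  [new]
{s} --a--> {q}  [seen]
{s} --b--> {r, s}  [new]
{s} --c--> {q, r}  [seen]
{q} --a--> {p, s}  [new]
{q} --b--> {q, r}  [seen]
{q} --c--> ∅  [new]
{q, s} --a--> {p, q, s}  [new]
{q, s} --b--> {q, r, s}  [new]
{q, s} --c--> {q, r}  [seen]
{p, r, s} --a--> {q, r, s}  [seen]
{p, r, s} --b--> {q, r, s}  [seen]
{p, r, s} --c--> {p, q, r, s}  [seen]
{q, r} --a--> {p, s}  [seen]
{q, r} --b--> {q, r}  [seen]
{q, r} --c--> {q, s}  [seen]
{p, q, r, s} --a--> {p, q, r, s}  [seen]
{p, q, r, s} --b--> {q, r, s}  [seen]
{p, q, r, s} --c--> {p, q, r, s}  [seen]
{r, s} --a--> {q, s}  [seen]
{r, s} --b--> {q, r, s}  [seen]
{r, s} --c--> {q, r, s}  [seen]
{p, s} --a--> {q, r}  [seen]
{p, s} --b--> {r, s}  [seen]
{p, s} --c--> {p, q, r}  [seen]
∅ --a--> ∅  [seen]
∅ --b--> ∅  [seen]
∅ --c--> ∅  [seen]
{p, q, s} --a--> {p, q, r, s}  [seen]
{p, q, s} --b--> {q, r, s}  [seen]
{p, q, s} --c--> {p, q, r}  [seen]
{q, r, s} --a--> {p, q, s}  [seen]
{q, r, s} --b--> {q, r, s}  [seen]
{q, r, s} --c--> {q, r, s}  [seen]
Reachable DFA states: {p}, {r}, {p, q, r}, {s}, {q}, {q, s}, {p, r, s}, {q, r}, {p, q, r, s}, {r, s}, {p, s}, ∅, {p, q, s}, {q, r, s}.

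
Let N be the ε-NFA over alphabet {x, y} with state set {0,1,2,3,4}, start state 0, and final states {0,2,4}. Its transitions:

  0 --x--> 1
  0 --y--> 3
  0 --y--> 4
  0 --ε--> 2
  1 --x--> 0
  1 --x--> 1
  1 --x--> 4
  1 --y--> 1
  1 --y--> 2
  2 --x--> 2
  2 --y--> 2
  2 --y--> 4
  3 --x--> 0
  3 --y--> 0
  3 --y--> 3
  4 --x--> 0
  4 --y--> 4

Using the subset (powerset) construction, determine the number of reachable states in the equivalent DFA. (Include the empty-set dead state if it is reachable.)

Start state of the DFA: {0,2} (ε-closure of the NFA start).
{0,2} --x--> {1,2}  [new]
{0,2} --y--> {2,3,4}  [new]
{1,2} --x--> {0,1,2,4}  [new]
{1,2} --y--> {1,2,4}  [new]
{2,3,4} --x--> {0,2}  [seen]
{2,3,4} --y--> {0,2,3,4}  [new]
{0,1,2,4} --x--> {0,1,2,4}  [seen]
{0,1,2,4} --y--> {1,2,3,4}  [new]
{1,2,4} --x--> {0,1,2,4}  [seen]
{1,2,4} --y--> {1,2,4}  [seen]
{0,2,3,4} --x--> {0,1,2}  [new]
{0,2,3,4} --y--> {0,2,3,4}  [seen]
{1,2,3,4} --x--> {0,1,2,4}  [seen]
{1,2,3,4} --y--> {0,1,2,3,4}  [new]
{0,1,2} --x--> {0,1,2,4}  [seen]
{0,1,2} --y--> {1,2,3,4}  [seen]
{0,1,2,3,4} --x--> {0,1,2,4}  [seen]
{0,1,2,3,4} --y--> {0,1,2,3,4}  [seen]
Reachable DFA states: {0,2}, {1,2}, {2,3,4}, {0,1,2,4}, {1,2,4}, {0,2,3,4}, {1,2,3,4}, {0,1,2}, {0,1,2,3,4}.

9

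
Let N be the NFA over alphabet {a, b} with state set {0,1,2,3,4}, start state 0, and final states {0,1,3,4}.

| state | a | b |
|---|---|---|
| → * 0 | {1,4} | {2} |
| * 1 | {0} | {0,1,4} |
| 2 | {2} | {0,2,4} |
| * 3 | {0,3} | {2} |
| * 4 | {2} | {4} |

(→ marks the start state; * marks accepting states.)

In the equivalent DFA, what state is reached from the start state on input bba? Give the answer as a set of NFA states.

{1,2,4}

Start: {0}.
δ(0,b) = {2}.
Union: {2}.
After b: {2}.
δ(2,b) = {0,2,4}.
Union: {0,2,4}.
After b: {0,2,4}.
δ(0,a) = {1,4}; δ(2,a) = {2}; δ(4,a) = {2}.
Union: {1,2,4}.
After a: {1,2,4}.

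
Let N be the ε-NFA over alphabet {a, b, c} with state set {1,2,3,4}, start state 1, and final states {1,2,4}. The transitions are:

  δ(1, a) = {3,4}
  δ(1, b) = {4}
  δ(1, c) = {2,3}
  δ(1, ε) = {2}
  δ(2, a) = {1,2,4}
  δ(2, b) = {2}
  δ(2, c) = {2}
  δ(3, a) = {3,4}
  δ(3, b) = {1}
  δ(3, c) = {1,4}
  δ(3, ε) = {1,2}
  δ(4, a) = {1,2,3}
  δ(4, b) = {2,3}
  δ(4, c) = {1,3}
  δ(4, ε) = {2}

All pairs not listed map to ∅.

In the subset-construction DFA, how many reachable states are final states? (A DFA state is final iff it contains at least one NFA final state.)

Start state of the DFA: {1,2} (ε-closure of the NFA start).
{1,2} --a--> {1,2,3,4}  [new]
{1,2} --b--> {2,4}  [new]
{1,2} --c--> {1,2,3}  [new]
{1,2,3,4} --a--> {1,2,3,4}  [seen]
{1,2,3,4} --b--> {1,2,3,4}  [seen]
{1,2,3,4} --c--> {1,2,3,4}  [seen]
{2,4} --a--> {1,2,3,4}  [seen]
{2,4} --b--> {1,2,3}  [seen]
{2,4} --c--> {1,2,3}  [seen]
{1,2,3} --a--> {1,2,3,4}  [seen]
{1,2,3} --b--> {1,2,4}  [new]
{1,2,3} --c--> {1,2,3,4}  [seen]
{1,2,4} --a--> {1,2,3,4}  [seen]
{1,2,4} --b--> {1,2,3,4}  [seen]
{1,2,4} --c--> {1,2,3}  [seen]
Reachable DFA states: {1,2}, {1,2,3,4}, {2,4}, {1,2,3}, {1,2,4}.
Accepting DFA states (contain an NFA accepting state): {1,2}, {1,2,3,4}, {2,4}, {1,2,3}, {1,2,4}.

5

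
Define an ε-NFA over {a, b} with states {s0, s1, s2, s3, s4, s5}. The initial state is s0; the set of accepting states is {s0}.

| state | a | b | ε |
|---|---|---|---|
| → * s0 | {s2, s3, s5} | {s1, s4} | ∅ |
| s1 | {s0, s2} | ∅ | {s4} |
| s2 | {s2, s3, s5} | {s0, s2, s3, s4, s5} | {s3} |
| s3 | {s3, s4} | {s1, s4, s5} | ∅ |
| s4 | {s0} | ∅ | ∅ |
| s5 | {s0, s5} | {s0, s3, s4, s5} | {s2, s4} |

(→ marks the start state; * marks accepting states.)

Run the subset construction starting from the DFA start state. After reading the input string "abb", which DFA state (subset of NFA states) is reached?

Start: {s0}.
δ(s0,a) = {s2, s3, s5}.
Union: {s2, s3, s5}.
ε-closure gives {s2, s3, s4, s5}.
After a: {s2, s3, s4, s5}.
δ(s2,b) = {s0, s2, s3, s4, s5}; δ(s3,b) = {s1, s4, s5}; δ(s4,b) = ∅; δ(s5,b) = {s0, s3, s4, s5}.
Union: {s0, s1, s2, s3, s4, s5}.
After b: {s0, s1, s2, s3, s4, s5}.
δ(s0,b) = {s1, s4}; δ(s1,b) = ∅; δ(s2,b) = {s0, s2, s3, s4, s5}; δ(s3,b) = {s1, s4, s5}; δ(s4,b) = ∅; δ(s5,b) = {s0, s3, s4, s5}.
Union: {s0, s1, s2, s3, s4, s5}.
After b: {s0, s1, s2, s3, s4, s5}.

{s0, s1, s2, s3, s4, s5}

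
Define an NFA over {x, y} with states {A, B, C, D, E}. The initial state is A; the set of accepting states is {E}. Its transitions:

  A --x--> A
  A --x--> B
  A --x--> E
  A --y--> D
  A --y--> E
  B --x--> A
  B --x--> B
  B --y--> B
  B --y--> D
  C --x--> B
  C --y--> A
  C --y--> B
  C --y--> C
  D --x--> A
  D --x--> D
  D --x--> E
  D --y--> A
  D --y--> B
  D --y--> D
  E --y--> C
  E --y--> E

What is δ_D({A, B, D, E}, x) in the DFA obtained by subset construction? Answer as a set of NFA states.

{A, B, D, E}

δ(A,x) = {A, B, E}; δ(B,x) = {A, B}; δ(D,x) = {A, D, E}; δ(E,x) = ∅.
Union: {A, B, D, E}.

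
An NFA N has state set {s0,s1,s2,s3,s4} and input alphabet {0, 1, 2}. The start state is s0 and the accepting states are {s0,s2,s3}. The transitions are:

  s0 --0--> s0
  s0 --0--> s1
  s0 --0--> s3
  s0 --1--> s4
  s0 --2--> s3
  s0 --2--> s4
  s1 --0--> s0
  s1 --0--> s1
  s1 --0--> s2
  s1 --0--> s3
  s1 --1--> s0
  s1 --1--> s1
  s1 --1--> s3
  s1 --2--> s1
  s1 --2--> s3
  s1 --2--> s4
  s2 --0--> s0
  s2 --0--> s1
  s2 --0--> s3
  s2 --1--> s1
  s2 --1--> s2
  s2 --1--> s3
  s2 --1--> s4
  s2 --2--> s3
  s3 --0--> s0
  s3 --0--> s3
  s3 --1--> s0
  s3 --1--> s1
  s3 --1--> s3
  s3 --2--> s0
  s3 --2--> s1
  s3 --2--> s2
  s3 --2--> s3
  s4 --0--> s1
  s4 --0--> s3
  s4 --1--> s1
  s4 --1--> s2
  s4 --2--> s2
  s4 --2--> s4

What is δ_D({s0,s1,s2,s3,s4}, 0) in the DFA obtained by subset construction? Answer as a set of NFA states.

δ(s0,0) = {s0,s1,s3}; δ(s1,0) = {s0,s1,s2,s3}; δ(s2,0) = {s0,s1,s3}; δ(s3,0) = {s0,s3}; δ(s4,0) = {s1,s3}.
Union: {s0,s1,s2,s3}.

{s0,s1,s2,s3}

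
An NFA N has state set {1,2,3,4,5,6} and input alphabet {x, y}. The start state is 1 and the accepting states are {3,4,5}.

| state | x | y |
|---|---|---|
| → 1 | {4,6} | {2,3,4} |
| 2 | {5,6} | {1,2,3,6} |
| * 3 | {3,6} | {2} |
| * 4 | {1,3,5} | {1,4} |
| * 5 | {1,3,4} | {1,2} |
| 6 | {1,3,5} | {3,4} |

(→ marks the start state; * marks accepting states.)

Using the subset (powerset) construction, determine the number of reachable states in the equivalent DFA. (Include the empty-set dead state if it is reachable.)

Start state of the DFA: {1}.
{1} --x--> {4,6}  [new]
{1} --y--> {2,3,4}  [new]
{4,6} --x--> {1,3,5}  [new]
{4,6} --y--> {1,3,4}  [new]
{2,3,4} --x--> {1,3,5,6}  [new]
{2,3,4} --y--> {1,2,3,4,6}  [new]
{1,3,5} --x--> {1,3,4,6}  [new]
{1,3,5} --y--> {1,2,3,4}  [new]
{1,3,4} --x--> {1,3,4,5,6}  [new]
{1,3,4} --y--> {1,2,3,4}  [seen]
{1,3,5,6} --x--> {1,3,4,5,6}  [seen]
{1,3,5,6} --y--> {1,2,3,4}  [seen]
{1,2,3,4,6} --x--> {1,3,4,5,6}  [seen]
{1,2,3,4,6} --y--> {1,2,3,4,6}  [seen]
{1,3,4,6} --x--> {1,3,4,5,6}  [seen]
{1,3,4,6} --y--> {1,2,3,4}  [seen]
{1,2,3,4} --x--> {1,3,4,5,6}  [seen]
{1,2,3,4} --y--> {1,2,3,4,6}  [seen]
{1,3,4,5,6} --x--> {1,3,4,5,6}  [seen]
{1,3,4,5,6} --y--> {1,2,3,4}  [seen]
Reachable DFA states: {1}, {4,6}, {2,3,4}, {1,3,5}, {1,3,4}, {1,3,5,6}, {1,2,3,4,6}, {1,3,4,6}, {1,2,3,4}, {1,3,4,5,6}.

10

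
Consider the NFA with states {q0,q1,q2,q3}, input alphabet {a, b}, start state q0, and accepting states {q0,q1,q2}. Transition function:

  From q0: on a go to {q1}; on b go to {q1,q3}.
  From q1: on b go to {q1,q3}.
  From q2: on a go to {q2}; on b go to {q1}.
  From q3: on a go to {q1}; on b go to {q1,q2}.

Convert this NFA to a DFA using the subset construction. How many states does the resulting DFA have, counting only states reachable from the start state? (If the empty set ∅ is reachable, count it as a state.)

Start state of the DFA: {q0}.
{q0} --a--> {q1}  [new]
{q0} --b--> {q1,q3}  [new]
{q1} --a--> ∅  [new]
{q1} --b--> {q1,q3}  [seen]
{q1,q3} --a--> {q1}  [seen]
{q1,q3} --b--> {q1,q2,q3}  [new]
∅ --a--> ∅  [seen]
∅ --b--> ∅  [seen]
{q1,q2,q3} --a--> {q1,q2}  [new]
{q1,q2,q3} --b--> {q1,q2,q3}  [seen]
{q1,q2} --a--> {q2}  [new]
{q1,q2} --b--> {q1,q3}  [seen]
{q2} --a--> {q2}  [seen]
{q2} --b--> {q1}  [seen]
Reachable DFA states: {q0}, {q1}, {q1,q3}, ∅, {q1,q2,q3}, {q1,q2}, {q2}.

7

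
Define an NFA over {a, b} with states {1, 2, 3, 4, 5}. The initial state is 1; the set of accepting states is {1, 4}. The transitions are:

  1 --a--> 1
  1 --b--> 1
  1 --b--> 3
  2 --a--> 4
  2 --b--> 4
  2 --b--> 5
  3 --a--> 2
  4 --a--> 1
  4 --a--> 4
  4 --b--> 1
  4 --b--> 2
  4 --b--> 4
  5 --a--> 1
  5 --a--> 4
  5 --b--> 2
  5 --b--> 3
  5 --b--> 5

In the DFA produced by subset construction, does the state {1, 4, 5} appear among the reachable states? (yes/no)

no

Start state of the DFA: {1}.
{1} --a--> {1}  [seen]
{1} --b--> {1, 3}  [new]
{1, 3} --a--> {1, 2}  [new]
{1, 3} --b--> {1, 3}  [seen]
{1, 2} --a--> {1, 4}  [new]
{1, 2} --b--> {1, 3, 4, 5}  [new]
{1, 4} --a--> {1, 4}  [seen]
{1, 4} --b--> {1, 2, 3, 4}  [new]
{1, 3, 4, 5} --a--> {1, 2, 4}  [new]
{1, 3, 4, 5} --b--> {1, 2, 3, 4, 5}  [new]
{1, 2, 3, 4} --a--> {1, 2, 4}  [seen]
{1, 2, 3, 4} --b--> {1, 2, 3, 4, 5}  [seen]
{1, 2, 4} --a--> {1, 4}  [seen]
{1, 2, 4} --b--> {1, 2, 3, 4, 5}  [seen]
{1, 2, 3, 4, 5} --a--> {1, 2, 4}  [seen]
{1, 2, 3, 4, 5} --b--> {1, 2, 3, 4, 5}  [seen]
Reachable DFA states: {1}, {1, 3}, {1, 2}, {1, 4}, {1, 3, 4, 5}, {1, 2, 3, 4}, {1, 2, 4}, {1, 2, 3, 4, 5}.
{1, 4, 5} is not among them.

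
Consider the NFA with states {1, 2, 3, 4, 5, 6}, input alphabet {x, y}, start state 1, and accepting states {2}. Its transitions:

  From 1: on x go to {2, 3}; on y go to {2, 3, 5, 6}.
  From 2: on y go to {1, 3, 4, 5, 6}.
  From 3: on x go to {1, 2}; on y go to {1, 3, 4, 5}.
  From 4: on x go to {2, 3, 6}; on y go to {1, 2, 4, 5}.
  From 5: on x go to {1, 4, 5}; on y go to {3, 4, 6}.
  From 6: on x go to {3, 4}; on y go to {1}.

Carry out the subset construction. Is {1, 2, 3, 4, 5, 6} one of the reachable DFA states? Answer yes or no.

yes

Start state of the DFA: {1}.
{1} --x--> {2, 3}  [new]
{1} --y--> {2, 3, 5, 6}  [new]
{2, 3} --x--> {1, 2}  [new]
{2, 3} --y--> {1, 3, 4, 5, 6}  [new]
{2, 3, 5, 6} --x--> {1, 2, 3, 4, 5}  [new]
{2, 3, 5, 6} --y--> {1, 3, 4, 5, 6}  [seen]
{1, 2} --x--> {2, 3}  [seen]
{1, 2} --y--> {1, 2, 3, 4, 5, 6}  [new]
{1, 3, 4, 5, 6} --x--> {1, 2, 3, 4, 5, 6}  [seen]
{1, 3, 4, 5, 6} --y--> {1, 2, 3, 4, 5, 6}  [seen]
{1, 2, 3, 4, 5} --x--> {1, 2, 3, 4, 5, 6}  [seen]
{1, 2, 3, 4, 5} --y--> {1, 2, 3, 4, 5, 6}  [seen]
{1, 2, 3, 4, 5, 6} --x--> {1, 2, 3, 4, 5, 6}  [seen]
{1, 2, 3, 4, 5, 6} --y--> {1, 2, 3, 4, 5, 6}  [seen]
Reachable DFA states: {1}, {2, 3}, {2, 3, 5, 6}, {1, 2}, {1, 3, 4, 5, 6}, {1, 2, 3, 4, 5}, {1, 2, 3, 4, 5, 6}.
{1, 2, 3, 4, 5, 6} is among them.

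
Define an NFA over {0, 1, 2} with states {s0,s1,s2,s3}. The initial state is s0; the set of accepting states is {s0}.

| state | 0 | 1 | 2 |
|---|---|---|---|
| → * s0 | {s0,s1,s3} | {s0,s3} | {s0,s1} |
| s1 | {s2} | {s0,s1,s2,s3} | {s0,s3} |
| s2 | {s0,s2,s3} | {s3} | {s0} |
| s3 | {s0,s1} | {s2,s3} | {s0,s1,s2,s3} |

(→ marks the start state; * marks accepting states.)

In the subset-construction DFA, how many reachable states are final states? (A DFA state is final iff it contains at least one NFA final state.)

Start state of the DFA: {s0}.
{s0} --0--> {s0,s1,s3}  [new]
{s0} --1--> {s0,s3}  [new]
{s0} --2--> {s0,s1}  [new]
{s0,s1,s3} --0--> {s0,s1,s2,s3}  [new]
{s0,s1,s3} --1--> {s0,s1,s2,s3}  [seen]
{s0,s1,s3} --2--> {s0,s1,s2,s3}  [seen]
{s0,s3} --0--> {s0,s1,s3}  [seen]
{s0,s3} --1--> {s0,s2,s3}  [new]
{s0,s3} --2--> {s0,s1,s2,s3}  [seen]
{s0,s1} --0--> {s0,s1,s2,s3}  [seen]
{s0,s1} --1--> {s0,s1,s2,s3}  [seen]
{s0,s1} --2--> {s0,s1,s3}  [seen]
{s0,s1,s2,s3} --0--> {s0,s1,s2,s3}  [seen]
{s0,s1,s2,s3} --1--> {s0,s1,s2,s3}  [seen]
{s0,s1,s2,s3} --2--> {s0,s1,s2,s3}  [seen]
{s0,s2,s3} --0--> {s0,s1,s2,s3}  [seen]
{s0,s2,s3} --1--> {s0,s2,s3}  [seen]
{s0,s2,s3} --2--> {s0,s1,s2,s3}  [seen]
Reachable DFA states: {s0}, {s0,s1,s3}, {s0,s3}, {s0,s1}, {s0,s1,s2,s3}, {s0,s2,s3}.
Accepting DFA states (contain an NFA accepting state): {s0}, {s0,s1,s3}, {s0,s3}, {s0,s1}, {s0,s1,s2,s3}, {s0,s2,s3}.

6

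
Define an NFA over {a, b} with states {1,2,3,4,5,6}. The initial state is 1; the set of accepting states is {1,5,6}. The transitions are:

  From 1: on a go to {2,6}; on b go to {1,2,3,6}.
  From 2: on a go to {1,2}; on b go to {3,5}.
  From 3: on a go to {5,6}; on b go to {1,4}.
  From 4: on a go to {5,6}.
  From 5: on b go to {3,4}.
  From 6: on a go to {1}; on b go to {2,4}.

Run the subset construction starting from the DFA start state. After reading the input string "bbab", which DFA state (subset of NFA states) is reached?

{1,2,3,4,5,6}

Start: {1}.
δ(1,b) = {1,2,3,6}.
Union: {1,2,3,6}.
After b: {1,2,3,6}.
δ(1,b) = {1,2,3,6}; δ(2,b) = {3,5}; δ(3,b) = {1,4}; δ(6,b) = {2,4}.
Union: {1,2,3,4,5,6}.
After b: {1,2,3,4,5,6}.
δ(1,a) = {2,6}; δ(2,a) = {1,2}; δ(3,a) = {5,6}; δ(4,a) = {5,6}; δ(5,a) = ∅; δ(6,a) = {1}.
Union: {1,2,5,6}.
After a: {1,2,5,6}.
δ(1,b) = {1,2,3,6}; δ(2,b) = {3,5}; δ(5,b) = {3,4}; δ(6,b) = {2,4}.
Union: {1,2,3,4,5,6}.
After b: {1,2,3,4,5,6}.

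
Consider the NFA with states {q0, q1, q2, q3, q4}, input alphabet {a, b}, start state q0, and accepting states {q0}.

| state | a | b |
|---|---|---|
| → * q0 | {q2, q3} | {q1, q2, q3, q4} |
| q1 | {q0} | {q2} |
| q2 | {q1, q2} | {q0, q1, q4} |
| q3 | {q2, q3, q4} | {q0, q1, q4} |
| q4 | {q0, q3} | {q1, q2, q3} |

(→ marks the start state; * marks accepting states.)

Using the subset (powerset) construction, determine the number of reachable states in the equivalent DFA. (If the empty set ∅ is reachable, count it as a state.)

Start state of the DFA: {q0}.
{q0} --a--> {q2, q3}  [new]
{q0} --b--> {q1, q2, q3, q4}  [new]
{q2, q3} --a--> {q1, q2, q3, q4}  [seen]
{q2, q3} --b--> {q0, q1, q4}  [new]
{q1, q2, q3, q4} --a--> {q0, q1, q2, q3, q4}  [new]
{q1, q2, q3, q4} --b--> {q0, q1, q2, q3, q4}  [seen]
{q0, q1, q4} --a--> {q0, q2, q3}  [new]
{q0, q1, q4} --b--> {q1, q2, q3, q4}  [seen]
{q0, q1, q2, q3, q4} --a--> {q0, q1, q2, q3, q4}  [seen]
{q0, q1, q2, q3, q4} --b--> {q0, q1, q2, q3, q4}  [seen]
{q0, q2, q3} --a--> {q1, q2, q3, q4}  [seen]
{q0, q2, q3} --b--> {q0, q1, q2, q3, q4}  [seen]
Reachable DFA states: {q0}, {q2, q3}, {q1, q2, q3, q4}, {q0, q1, q4}, {q0, q1, q2, q3, q4}, {q0, q2, q3}.

6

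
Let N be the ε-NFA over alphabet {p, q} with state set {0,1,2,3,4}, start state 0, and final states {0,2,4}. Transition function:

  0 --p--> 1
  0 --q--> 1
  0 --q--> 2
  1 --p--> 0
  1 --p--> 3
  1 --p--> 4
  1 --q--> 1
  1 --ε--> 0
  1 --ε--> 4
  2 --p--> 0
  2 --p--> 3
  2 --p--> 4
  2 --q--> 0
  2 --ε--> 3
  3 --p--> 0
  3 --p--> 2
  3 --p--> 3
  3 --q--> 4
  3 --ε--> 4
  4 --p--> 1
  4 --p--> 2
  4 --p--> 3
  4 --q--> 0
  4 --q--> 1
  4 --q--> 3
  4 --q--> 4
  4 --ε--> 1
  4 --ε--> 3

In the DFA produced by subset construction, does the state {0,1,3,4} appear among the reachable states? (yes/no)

Start state of the DFA: {0} (ε-closure of the NFA start).
{0} --p--> {0,1,3,4}  [new]
{0} --q--> {0,1,2,3,4}  [new]
{0,1,3,4} --p--> {0,1,2,3,4}  [seen]
{0,1,3,4} --q--> {0,1,2,3,4}  [seen]
{0,1,2,3,4} --p--> {0,1,2,3,4}  [seen]
{0,1,2,3,4} --q--> {0,1,2,3,4}  [seen]
Reachable DFA states: {0}, {0,1,3,4}, {0,1,2,3,4}.
{0,1,3,4} is among them.

yes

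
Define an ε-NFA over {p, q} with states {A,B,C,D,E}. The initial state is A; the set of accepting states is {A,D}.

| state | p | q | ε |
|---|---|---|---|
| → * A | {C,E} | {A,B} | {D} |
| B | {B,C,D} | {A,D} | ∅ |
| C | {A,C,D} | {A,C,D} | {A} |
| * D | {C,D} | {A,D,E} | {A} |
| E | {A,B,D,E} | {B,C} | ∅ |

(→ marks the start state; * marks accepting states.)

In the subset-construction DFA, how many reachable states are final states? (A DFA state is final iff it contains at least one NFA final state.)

4

Start state of the DFA: {A,D} (ε-closure of the NFA start).
{A,D} --p--> {A,C,D,E}  [new]
{A,D} --q--> {A,B,D,E}  [new]
{A,C,D,E} --p--> {A,B,C,D,E}  [new]
{A,C,D,E} --q--> {A,B,C,D,E}  [seen]
{A,B,D,E} --p--> {A,B,C,D,E}  [seen]
{A,B,D,E} --q--> {A,B,C,D,E}  [seen]
{A,B,C,D,E} --p--> {A,B,C,D,E}  [seen]
{A,B,C,D,E} --q--> {A,B,C,D,E}  [seen]
Reachable DFA states: {A,D}, {A,C,D,E}, {A,B,D,E}, {A,B,C,D,E}.
Accepting DFA states (contain an NFA accepting state): {A,D}, {A,C,D,E}, {A,B,D,E}, {A,B,C,D,E}.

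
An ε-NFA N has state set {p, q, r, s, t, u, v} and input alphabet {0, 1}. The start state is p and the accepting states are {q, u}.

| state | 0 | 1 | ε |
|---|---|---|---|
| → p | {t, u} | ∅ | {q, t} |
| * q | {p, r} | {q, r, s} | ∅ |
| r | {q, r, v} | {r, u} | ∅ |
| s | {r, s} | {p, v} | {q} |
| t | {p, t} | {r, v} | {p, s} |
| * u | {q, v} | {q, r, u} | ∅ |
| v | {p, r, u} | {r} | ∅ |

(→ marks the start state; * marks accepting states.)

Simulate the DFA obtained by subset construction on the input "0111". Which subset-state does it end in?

{p, q, r, s, t, u, v}

Start: {p, q, s, t}.
δ(p,0) = {t, u}; δ(q,0) = {p, r}; δ(s,0) = {r, s}; δ(t,0) = {p, t}.
Union: {p, r, s, t, u}.
ε-closure gives {p, q, r, s, t, u}.
After 0: {p, q, r, s, t, u}.
δ(p,1) = ∅; δ(q,1) = {q, r, s}; δ(r,1) = {r, u}; δ(s,1) = {p, v}; δ(t,1) = {r, v}; δ(u,1) = {q, r, u}.
Union: {p, q, r, s, u, v}.
ε-closure gives {p, q, r, s, t, u, v}.
After 1: {p, q, r, s, t, u, v}.
δ(p,1) = ∅; δ(q,1) = {q, r, s}; δ(r,1) = {r, u}; δ(s,1) = {p, v}; δ(t,1) = {r, v}; δ(u,1) = {q, r, u}; δ(v,1) = {r}.
Union: {p, q, r, s, u, v}.
ε-closure gives {p, q, r, s, t, u, v}.
After 1: {p, q, r, s, t, u, v}.
δ(p,1) = ∅; δ(q,1) = {q, r, s}; δ(r,1) = {r, u}; δ(s,1) = {p, v}; δ(t,1) = {r, v}; δ(u,1) = {q, r, u}; δ(v,1) = {r}.
Union: {p, q, r, s, u, v}.
ε-closure gives {p, q, r, s, t, u, v}.
After 1: {p, q, r, s, t, u, v}.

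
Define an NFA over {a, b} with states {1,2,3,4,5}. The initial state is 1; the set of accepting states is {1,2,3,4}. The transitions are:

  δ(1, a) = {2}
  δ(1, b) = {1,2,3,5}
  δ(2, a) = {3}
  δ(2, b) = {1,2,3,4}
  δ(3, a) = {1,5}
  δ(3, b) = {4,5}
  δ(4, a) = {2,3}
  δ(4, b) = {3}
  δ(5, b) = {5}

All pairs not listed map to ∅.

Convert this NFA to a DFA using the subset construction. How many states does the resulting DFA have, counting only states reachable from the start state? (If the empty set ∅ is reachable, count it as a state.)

12

Start state of the DFA: {1}.
{1} --a--> {2}  [new]
{1} --b--> {1,2,3,5}  [new]
{2} --a--> {3}  [new]
{2} --b--> {1,2,3,4}  [new]
{1,2,3,5} --a--> {1,2,3,5}  [seen]
{1,2,3,5} --b--> {1,2,3,4,5}  [new]
{3} --a--> {1,5}  [new]
{3} --b--> {4,5}  [new]
{1,2,3,4} --a--> {1,2,3,5}  [seen]
{1,2,3,4} --b--> {1,2,3,4,5}  [seen]
{1,2,3,4,5} --a--> {1,2,3,5}  [seen]
{1,2,3,4,5} --b--> {1,2,3,4,5}  [seen]
{1,5} --a--> {2}  [seen]
{1,5} --b--> {1,2,3,5}  [seen]
{4,5} --a--> {2,3}  [new]
{4,5} --b--> {3,5}  [new]
{2,3} --a--> {1,3,5}  [new]
{2,3} --b--> {1,2,3,4,5}  [seen]
{3,5} --a--> {1,5}  [seen]
{3,5} --b--> {4,5}  [seen]
{1,3,5} --a--> {1,2,5}  [new]
{1,3,5} --b--> {1,2,3,4,5}  [seen]
{1,2,5} --a--> {2,3}  [seen]
{1,2,5} --b--> {1,2,3,4,5}  [seen]
Reachable DFA states: {1}, {2}, {1,2,3,5}, {3}, {1,2,3,4}, {1,2,3,4,5}, {1,5}, {4,5}, {2,3}, {3,5}, {1,3,5}, {1,2,5}.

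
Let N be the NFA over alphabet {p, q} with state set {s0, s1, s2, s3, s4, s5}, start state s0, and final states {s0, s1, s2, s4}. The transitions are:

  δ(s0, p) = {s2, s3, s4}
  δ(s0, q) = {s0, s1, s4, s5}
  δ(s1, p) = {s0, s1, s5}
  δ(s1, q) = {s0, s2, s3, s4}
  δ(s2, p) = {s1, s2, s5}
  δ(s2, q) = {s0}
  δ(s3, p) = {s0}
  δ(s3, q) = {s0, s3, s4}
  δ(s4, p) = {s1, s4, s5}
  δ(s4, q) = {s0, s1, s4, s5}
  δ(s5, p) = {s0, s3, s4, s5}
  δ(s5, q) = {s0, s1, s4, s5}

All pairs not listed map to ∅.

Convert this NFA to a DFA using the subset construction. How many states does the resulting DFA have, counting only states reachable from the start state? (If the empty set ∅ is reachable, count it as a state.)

Start state of the DFA: {s0}.
{s0} --p--> {s2, s3, s4}  [new]
{s0} --q--> {s0, s1, s4, s5}  [new]
{s2, s3, s4} --p--> {s0, s1, s2, s4, s5}  [new]
{s2, s3, s4} --q--> {s0, s1, s3, s4, s5}  [new]
{s0, s1, s4, s5} --p--> {s0, s1, s2, s3, s4, s5}  [new]
{s0, s1, s4, s5} --q--> {s0, s1, s2, s3, s4, s5}  [seen]
{s0, s1, s2, s4, s5} --p--> {s0, s1, s2, s3, s4, s5}  [seen]
{s0, s1, s2, s4, s5} --q--> {s0, s1, s2, s3, s4, s5}  [seen]
{s0, s1, s3, s4, s5} --p--> {s0, s1, s2, s3, s4, s5}  [seen]
{s0, s1, s3, s4, s5} --q--> {s0, s1, s2, s3, s4, s5}  [seen]
{s0, s1, s2, s3, s4, s5} --p--> {s0, s1, s2, s3, s4, s5}  [seen]
{s0, s1, s2, s3, s4, s5} --q--> {s0, s1, s2, s3, s4, s5}  [seen]
Reachable DFA states: {s0}, {s2, s3, s4}, {s0, s1, s4, s5}, {s0, s1, s2, s4, s5}, {s0, s1, s3, s4, s5}, {s0, s1, s2, s3, s4, s5}.

6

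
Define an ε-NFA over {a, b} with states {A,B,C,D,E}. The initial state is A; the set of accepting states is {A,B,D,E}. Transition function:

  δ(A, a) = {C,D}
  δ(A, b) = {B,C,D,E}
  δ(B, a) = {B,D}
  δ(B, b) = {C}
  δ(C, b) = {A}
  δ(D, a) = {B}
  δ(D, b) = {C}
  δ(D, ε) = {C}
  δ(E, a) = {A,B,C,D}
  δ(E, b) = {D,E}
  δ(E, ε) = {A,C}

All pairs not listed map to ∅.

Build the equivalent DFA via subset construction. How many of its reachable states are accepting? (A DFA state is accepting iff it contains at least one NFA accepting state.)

7

Start state of the DFA: {A} (ε-closure of the NFA start).
{A} --a--> {C,D}  [new]
{A} --b--> {A,B,C,D,E}  [new]
{C,D} --a--> {B}  [new]
{C,D} --b--> {A,C}  [new]
{A,B,C,D,E} --a--> {A,B,C,D}  [new]
{A,B,C,D,E} --b--> {A,B,C,D,E}  [seen]
{B} --a--> {B,C,D}  [new]
{B} --b--> {C}  [new]
{A,C} --a--> {C,D}  [seen]
{A,C} --b--> {A,B,C,D,E}  [seen]
{A,B,C,D} --a--> {B,C,D}  [seen]
{A,B,C,D} --b--> {A,B,C,D,E}  [seen]
{B,C,D} --a--> {B,C,D}  [seen]
{B,C,D} --b--> {A,C}  [seen]
{C} --a--> ∅  [new]
{C} --b--> {A}  [seen]
∅ --a--> ∅  [seen]
∅ --b--> ∅  [seen]
Reachable DFA states: {A}, {C,D}, {A,B,C,D,E}, {B}, {A,C}, {A,B,C,D}, {B,C,D}, {C}, ∅.
Accepting DFA states (contain an NFA accepting state): {A}, {C,D}, {A,B,C,D,E}, {B}, {A,C}, {A,B,C,D}, {B,C,D}.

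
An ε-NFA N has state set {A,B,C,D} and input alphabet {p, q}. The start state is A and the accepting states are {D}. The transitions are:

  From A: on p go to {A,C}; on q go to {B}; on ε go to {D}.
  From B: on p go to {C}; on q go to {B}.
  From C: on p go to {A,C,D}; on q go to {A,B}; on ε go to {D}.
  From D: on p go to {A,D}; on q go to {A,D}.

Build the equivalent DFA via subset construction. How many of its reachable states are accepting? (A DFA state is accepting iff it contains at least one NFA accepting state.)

3

Start state of the DFA: {A,D} (ε-closure of the NFA start).
{A,D} --p--> {A,C,D}  [new]
{A,D} --q--> {A,B,D}  [new]
{A,C,D} --p--> {A,C,D}  [seen]
{A,C,D} --q--> {A,B,D}  [seen]
{A,B,D} --p--> {A,C,D}  [seen]
{A,B,D} --q--> {A,B,D}  [seen]
Reachable DFA states: {A,D}, {A,C,D}, {A,B,D}.
Accepting DFA states (contain an NFA accepting state): {A,D}, {A,C,D}, {A,B,D}.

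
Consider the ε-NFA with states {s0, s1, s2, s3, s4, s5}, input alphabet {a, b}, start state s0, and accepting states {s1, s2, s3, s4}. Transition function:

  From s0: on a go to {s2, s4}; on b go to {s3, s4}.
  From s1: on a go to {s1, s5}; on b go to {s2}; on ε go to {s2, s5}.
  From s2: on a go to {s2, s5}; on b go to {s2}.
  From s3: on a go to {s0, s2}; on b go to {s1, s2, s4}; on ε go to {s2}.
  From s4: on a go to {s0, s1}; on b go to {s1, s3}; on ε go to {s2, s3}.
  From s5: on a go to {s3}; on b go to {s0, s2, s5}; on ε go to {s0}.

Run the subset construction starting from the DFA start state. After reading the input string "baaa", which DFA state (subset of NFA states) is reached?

{s0, s1, s2, s3, s4, s5}

Start: {s0}.
δ(s0,b) = {s3, s4}.
Union: {s3, s4}.
ε-closure gives {s2, s3, s4}.
After b: {s2, s3, s4}.
δ(s2,a) = {s2, s5}; δ(s3,a) = {s0, s2}; δ(s4,a) = {s0, s1}.
Union: {s0, s1, s2, s5}.
After a: {s0, s1, s2, s5}.
δ(s0,a) = {s2, s4}; δ(s1,a) = {s1, s5}; δ(s2,a) = {s2, s5}; δ(s5,a) = {s3}.
Union: {s1, s2, s3, s4, s5}.
ε-closure gives {s0, s1, s2, s3, s4, s5}.
After a: {s0, s1, s2, s3, s4, s5}.
δ(s0,a) = {s2, s4}; δ(s1,a) = {s1, s5}; δ(s2,a) = {s2, s5}; δ(s3,a) = {s0, s2}; δ(s4,a) = {s0, s1}; δ(s5,a) = {s3}.
Union: {s0, s1, s2, s3, s4, s5}.
After a: {s0, s1, s2, s3, s4, s5}.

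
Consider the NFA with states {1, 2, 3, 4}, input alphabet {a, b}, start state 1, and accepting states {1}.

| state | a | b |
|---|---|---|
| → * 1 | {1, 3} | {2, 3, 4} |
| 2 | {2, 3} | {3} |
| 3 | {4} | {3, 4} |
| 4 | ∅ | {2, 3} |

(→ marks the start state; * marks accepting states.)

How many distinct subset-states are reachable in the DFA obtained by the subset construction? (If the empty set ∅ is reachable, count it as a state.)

Start state of the DFA: {1}.
{1} --a--> {1, 3}  [new]
{1} --b--> {2, 3, 4}  [new]
{1, 3} --a--> {1, 3, 4}  [new]
{1, 3} --b--> {2, 3, 4}  [seen]
{2, 3, 4} --a--> {2, 3, 4}  [seen]
{2, 3, 4} --b--> {2, 3, 4}  [seen]
{1, 3, 4} --a--> {1, 3, 4}  [seen]
{1, 3, 4} --b--> {2, 3, 4}  [seen]
Reachable DFA states: {1}, {1, 3}, {2, 3, 4}, {1, 3, 4}.

4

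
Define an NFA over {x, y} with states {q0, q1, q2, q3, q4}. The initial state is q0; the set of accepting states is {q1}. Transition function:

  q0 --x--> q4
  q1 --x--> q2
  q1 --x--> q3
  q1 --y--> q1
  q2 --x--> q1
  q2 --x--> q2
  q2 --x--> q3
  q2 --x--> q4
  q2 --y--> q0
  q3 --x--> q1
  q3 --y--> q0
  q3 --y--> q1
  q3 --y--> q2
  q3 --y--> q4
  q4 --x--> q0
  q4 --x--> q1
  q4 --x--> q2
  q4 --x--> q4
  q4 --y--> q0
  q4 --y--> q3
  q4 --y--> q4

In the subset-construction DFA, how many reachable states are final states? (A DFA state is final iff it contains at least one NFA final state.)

Start state of the DFA: {q0}.
{q0} --x--> {q4}  [new]
{q0} --y--> ∅  [new]
{q4} --x--> {q0, q1, q2, q4}  [new]
{q4} --y--> {q0, q3, q4}  [new]
∅ --x--> ∅  [seen]
∅ --y--> ∅  [seen]
{q0, q1, q2, q4} --x--> {q0, q1, q2, q3, q4}  [new]
{q0, q1, q2, q4} --y--> {q0, q1, q3, q4}  [new]
{q0, q3, q4} --x--> {q0, q1, q2, q4}  [seen]
{q0, q3, q4} --y--> {q0, q1, q2, q3, q4}  [seen]
{q0, q1, q2, q3, q4} --x--> {q0, q1, q2, q3, q4}  [seen]
{q0, q1, q2, q3, q4} --y--> {q0, q1, q2, q3, q4}  [seen]
{q0, q1, q3, q4} --x--> {q0, q1, q2, q3, q4}  [seen]
{q0, q1, q3, q4} --y--> {q0, q1, q2, q3, q4}  [seen]
Reachable DFA states: {q0}, {q4}, ∅, {q0, q1, q2, q4}, {q0, q3, q4}, {q0, q1, q2, q3, q4}, {q0, q1, q3, q4}.
Accepting DFA states (contain an NFA accepting state): {q0, q1, q2, q4}, {q0, q1, q2, q3, q4}, {q0, q1, q3, q4}.

3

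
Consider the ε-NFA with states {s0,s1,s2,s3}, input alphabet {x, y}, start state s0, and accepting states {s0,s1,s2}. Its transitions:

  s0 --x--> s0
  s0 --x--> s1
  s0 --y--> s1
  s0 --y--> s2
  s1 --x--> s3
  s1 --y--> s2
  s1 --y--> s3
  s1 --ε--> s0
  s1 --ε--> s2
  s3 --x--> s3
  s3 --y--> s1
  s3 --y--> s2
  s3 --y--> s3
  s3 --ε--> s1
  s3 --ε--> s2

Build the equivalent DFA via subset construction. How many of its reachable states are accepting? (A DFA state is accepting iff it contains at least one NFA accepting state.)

3

Start state of the DFA: {s0} (ε-closure of the NFA start).
{s0} --x--> {s0,s1,s2}  [new]
{s0} --y--> {s0,s1,s2}  [seen]
{s0,s1,s2} --x--> {s0,s1,s2,s3}  [new]
{s0,s1,s2} --y--> {s0,s1,s2,s3}  [seen]
{s0,s1,s2,s3} --x--> {s0,s1,s2,s3}  [seen]
{s0,s1,s2,s3} --y--> {s0,s1,s2,s3}  [seen]
Reachable DFA states: {s0}, {s0,s1,s2}, {s0,s1,s2,s3}.
Accepting DFA states (contain an NFA accepting state): {s0}, {s0,s1,s2}, {s0,s1,s2,s3}.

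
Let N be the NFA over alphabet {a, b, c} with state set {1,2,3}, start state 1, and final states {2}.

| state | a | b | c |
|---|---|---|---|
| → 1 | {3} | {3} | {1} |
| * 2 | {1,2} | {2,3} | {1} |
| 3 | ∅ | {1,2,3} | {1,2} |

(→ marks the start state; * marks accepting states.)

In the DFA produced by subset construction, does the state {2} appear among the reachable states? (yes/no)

no

Start state of the DFA: {1}.
{1} --a--> {3}  [new]
{1} --b--> {3}  [seen]
{1} --c--> {1}  [seen]
{3} --a--> ∅  [new]
{3} --b--> {1,2,3}  [new]
{3} --c--> {1,2}  [new]
∅ --a--> ∅  [seen]
∅ --b--> ∅  [seen]
∅ --c--> ∅  [seen]
{1,2,3} --a--> {1,2,3}  [seen]
{1,2,3} --b--> {1,2,3}  [seen]
{1,2,3} --c--> {1,2}  [seen]
{1,2} --a--> {1,2,3}  [seen]
{1,2} --b--> {2,3}  [new]
{1,2} --c--> {1}  [seen]
{2,3} --a--> {1,2}  [seen]
{2,3} --b--> {1,2,3}  [seen]
{2,3} --c--> {1,2}  [seen]
Reachable DFA states: {1}, {3}, ∅, {1,2,3}, {1,2}, {2,3}.
{2} is not among them.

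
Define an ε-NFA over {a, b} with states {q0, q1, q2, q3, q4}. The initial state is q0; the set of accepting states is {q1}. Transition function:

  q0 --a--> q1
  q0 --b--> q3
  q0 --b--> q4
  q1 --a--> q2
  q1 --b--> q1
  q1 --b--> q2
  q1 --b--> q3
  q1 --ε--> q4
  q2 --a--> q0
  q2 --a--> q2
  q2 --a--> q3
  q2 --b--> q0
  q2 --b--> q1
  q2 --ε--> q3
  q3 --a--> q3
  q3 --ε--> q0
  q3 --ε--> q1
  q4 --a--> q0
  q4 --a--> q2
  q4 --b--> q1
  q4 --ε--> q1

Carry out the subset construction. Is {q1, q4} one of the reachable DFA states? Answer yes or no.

yes

Start state of the DFA: {q0} (ε-closure of the NFA start).
{q0} --a--> {q1, q4}  [new]
{q0} --b--> {q0, q1, q3, q4}  [new]
{q1, q4} --a--> {q0, q1, q2, q3, q4}  [new]
{q1, q4} --b--> {q0, q1, q2, q3, q4}  [seen]
{q0, q1, q3, q4} --a--> {q0, q1, q2, q3, q4}  [seen]
{q0, q1, q3, q4} --b--> {q0, q1, q2, q3, q4}  [seen]
{q0, q1, q2, q3, q4} --a--> {q0, q1, q2, q3, q4}  [seen]
{q0, q1, q2, q3, q4} --b--> {q0, q1, q2, q3, q4}  [seen]
Reachable DFA states: {q0}, {q1, q4}, {q0, q1, q3, q4}, {q0, q1, q2, q3, q4}.
{q1, q4} is among them.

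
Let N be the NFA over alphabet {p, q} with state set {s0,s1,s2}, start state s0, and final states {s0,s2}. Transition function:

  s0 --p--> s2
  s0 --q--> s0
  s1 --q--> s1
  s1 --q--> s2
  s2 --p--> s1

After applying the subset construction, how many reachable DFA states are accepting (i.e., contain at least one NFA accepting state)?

3

Start state of the DFA: {s0}.
{s0} --p--> {s2}  [new]
{s0} --q--> {s0}  [seen]
{s2} --p--> {s1}  [new]
{s2} --q--> ∅  [new]
{s1} --p--> ∅  [seen]
{s1} --q--> {s1,s2}  [new]
∅ --p--> ∅  [seen]
∅ --q--> ∅  [seen]
{s1,s2} --p--> {s1}  [seen]
{s1,s2} --q--> {s1,s2}  [seen]
Reachable DFA states: {s0}, {s2}, {s1}, ∅, {s1,s2}.
Accepting DFA states (contain an NFA accepting state): {s0}, {s2}, {s1,s2}.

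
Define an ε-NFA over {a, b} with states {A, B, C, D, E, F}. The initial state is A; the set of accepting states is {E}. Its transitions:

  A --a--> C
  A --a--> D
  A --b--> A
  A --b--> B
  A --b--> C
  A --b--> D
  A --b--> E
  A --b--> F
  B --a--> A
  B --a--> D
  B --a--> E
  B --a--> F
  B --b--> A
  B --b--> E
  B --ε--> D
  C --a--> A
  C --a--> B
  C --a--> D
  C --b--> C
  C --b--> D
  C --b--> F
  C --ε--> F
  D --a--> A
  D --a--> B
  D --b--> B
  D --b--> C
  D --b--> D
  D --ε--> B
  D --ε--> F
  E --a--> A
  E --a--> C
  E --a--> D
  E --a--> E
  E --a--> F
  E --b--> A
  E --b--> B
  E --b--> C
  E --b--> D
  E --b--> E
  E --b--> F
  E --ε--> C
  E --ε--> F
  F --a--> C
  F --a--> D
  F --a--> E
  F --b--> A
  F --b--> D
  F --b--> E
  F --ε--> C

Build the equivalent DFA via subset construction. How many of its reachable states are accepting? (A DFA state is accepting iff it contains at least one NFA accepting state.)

1

Start state of the DFA: {A} (ε-closure of the NFA start).
{A} --a--> {B, C, D, F}  [new]
{A} --b--> {A, B, C, D, E, F}  [new]
{B, C, D, F} --a--> {A, B, C, D, E, F}  [seen]
{B, C, D, F} --b--> {A, B, C, D, E, F}  [seen]
{A, B, C, D, E, F} --a--> {A, B, C, D, E, F}  [seen]
{A, B, C, D, E, F} --b--> {A, B, C, D, E, F}  [seen]
Reachable DFA states: {A}, {B, C, D, F}, {A, B, C, D, E, F}.
Accepting DFA states (contain an NFA accepting state): {A, B, C, D, E, F}.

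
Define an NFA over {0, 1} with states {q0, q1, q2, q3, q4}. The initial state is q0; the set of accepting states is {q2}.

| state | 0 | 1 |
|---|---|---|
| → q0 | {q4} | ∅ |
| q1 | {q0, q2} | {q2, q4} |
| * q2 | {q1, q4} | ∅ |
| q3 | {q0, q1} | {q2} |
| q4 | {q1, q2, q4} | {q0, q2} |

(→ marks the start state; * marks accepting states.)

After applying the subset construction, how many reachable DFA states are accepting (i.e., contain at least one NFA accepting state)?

4

Start state of the DFA: {q0}.
{q0} --0--> {q4}  [new]
{q0} --1--> ∅  [new]
{q4} --0--> {q1, q2, q4}  [new]
{q4} --1--> {q0, q2}  [new]
∅ --0--> ∅  [seen]
∅ --1--> ∅  [seen]
{q1, q2, q4} --0--> {q0, q1, q2, q4}  [new]
{q1, q2, q4} --1--> {q0, q2, q4}  [new]
{q0, q2} --0--> {q1, q4}  [new]
{q0, q2} --1--> ∅  [seen]
{q0, q1, q2, q4} --0--> {q0, q1, q2, q4}  [seen]
{q0, q1, q2, q4} --1--> {q0, q2, q4}  [seen]
{q0, q2, q4} --0--> {q1, q2, q4}  [seen]
{q0, q2, q4} --1--> {q0, q2}  [seen]
{q1, q4} --0--> {q0, q1, q2, q4}  [seen]
{q1, q4} --1--> {q0, q2, q4}  [seen]
Reachable DFA states: {q0}, {q4}, ∅, {q1, q2, q4}, {q0, q2}, {q0, q1, q2, q4}, {q0, q2, q4}, {q1, q4}.
Accepting DFA states (contain an NFA accepting state): {q1, q2, q4}, {q0, q2}, {q0, q1, q2, q4}, {q0, q2, q4}.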